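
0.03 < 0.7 True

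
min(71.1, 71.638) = 71.1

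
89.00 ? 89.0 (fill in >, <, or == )==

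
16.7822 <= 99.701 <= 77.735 False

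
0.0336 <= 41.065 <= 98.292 True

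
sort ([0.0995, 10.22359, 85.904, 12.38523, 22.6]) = [0.0995, 10.22359, 12.38523, 22.6, 85.904]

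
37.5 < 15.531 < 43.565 False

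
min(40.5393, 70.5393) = 40.5393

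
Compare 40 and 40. They are equal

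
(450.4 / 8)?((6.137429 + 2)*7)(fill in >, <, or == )<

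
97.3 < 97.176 False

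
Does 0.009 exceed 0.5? No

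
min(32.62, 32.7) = 32.62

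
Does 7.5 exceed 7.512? No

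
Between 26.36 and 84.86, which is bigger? 84.86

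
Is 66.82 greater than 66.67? Yes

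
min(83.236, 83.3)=83.236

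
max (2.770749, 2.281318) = 2.770749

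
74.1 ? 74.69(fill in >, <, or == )<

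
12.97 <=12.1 False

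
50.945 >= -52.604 True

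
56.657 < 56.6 False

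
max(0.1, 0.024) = 0.1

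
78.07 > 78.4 False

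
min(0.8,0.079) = 0.079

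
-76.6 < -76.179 True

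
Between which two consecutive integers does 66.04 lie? 66 and 67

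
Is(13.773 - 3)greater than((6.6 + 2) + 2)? Yes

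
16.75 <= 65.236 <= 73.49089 True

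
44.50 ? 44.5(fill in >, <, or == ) ==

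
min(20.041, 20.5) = 20.041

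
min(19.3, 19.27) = 19.27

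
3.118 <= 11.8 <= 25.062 True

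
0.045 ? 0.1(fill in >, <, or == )<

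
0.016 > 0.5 False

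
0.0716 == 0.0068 False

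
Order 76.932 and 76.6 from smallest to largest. 76.6, 76.932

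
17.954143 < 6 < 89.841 False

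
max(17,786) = 786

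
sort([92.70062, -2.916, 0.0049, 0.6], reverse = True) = [92.70062, 0.6, 0.0049, -2.916]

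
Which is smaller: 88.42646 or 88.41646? 88.41646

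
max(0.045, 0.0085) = 0.045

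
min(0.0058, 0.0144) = 0.0058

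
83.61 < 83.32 False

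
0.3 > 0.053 True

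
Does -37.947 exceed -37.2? No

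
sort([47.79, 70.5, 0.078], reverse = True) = [70.5, 47.79, 0.078]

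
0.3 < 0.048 False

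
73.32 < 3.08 False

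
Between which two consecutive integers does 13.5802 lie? 13 and 14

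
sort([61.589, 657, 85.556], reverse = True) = [657, 85.556, 61.589]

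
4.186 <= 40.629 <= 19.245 False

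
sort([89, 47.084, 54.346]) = [47.084, 54.346, 89]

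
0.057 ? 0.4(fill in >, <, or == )<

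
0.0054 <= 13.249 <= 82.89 True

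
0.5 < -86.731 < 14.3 False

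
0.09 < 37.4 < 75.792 True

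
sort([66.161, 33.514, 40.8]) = [33.514, 40.8, 66.161]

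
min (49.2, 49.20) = 49.2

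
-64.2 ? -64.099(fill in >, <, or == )<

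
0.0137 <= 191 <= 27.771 False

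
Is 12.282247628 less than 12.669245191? Yes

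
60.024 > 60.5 False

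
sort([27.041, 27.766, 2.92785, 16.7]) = [2.92785, 16.7, 27.041, 27.766]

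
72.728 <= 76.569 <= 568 True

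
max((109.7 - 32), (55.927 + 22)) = 77.927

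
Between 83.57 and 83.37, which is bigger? 83.57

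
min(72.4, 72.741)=72.4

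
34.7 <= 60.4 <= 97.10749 True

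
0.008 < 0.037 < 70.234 True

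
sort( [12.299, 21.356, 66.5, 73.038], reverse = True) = [73.038, 66.5, 21.356, 12.299]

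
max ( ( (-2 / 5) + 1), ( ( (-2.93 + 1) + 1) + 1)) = 0.6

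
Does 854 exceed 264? Yes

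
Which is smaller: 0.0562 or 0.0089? 0.0089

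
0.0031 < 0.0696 True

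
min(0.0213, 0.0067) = 0.0067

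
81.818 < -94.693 False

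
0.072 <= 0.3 True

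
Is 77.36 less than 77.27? No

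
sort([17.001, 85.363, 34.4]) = [17.001, 34.4, 85.363]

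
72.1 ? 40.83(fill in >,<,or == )>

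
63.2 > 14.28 True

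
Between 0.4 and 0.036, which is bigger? 0.4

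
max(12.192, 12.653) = 12.653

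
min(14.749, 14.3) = 14.3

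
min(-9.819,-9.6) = -9.819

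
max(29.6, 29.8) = 29.8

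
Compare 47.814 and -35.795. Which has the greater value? 47.814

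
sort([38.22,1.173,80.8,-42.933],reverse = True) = [80.8,38.22,1.173,-42.933]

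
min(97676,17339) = 17339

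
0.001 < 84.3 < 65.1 False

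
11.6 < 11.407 False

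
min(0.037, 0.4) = 0.037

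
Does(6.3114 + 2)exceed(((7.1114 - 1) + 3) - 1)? Yes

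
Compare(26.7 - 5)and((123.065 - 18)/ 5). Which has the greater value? (26.7 - 5)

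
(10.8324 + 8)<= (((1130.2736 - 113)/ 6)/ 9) True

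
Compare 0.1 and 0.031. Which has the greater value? 0.1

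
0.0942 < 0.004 False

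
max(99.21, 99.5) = 99.5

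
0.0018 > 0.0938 False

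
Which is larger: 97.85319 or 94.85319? 97.85319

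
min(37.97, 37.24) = 37.24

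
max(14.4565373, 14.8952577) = 14.8952577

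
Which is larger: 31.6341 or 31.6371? 31.6371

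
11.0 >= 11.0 True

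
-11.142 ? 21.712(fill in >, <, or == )<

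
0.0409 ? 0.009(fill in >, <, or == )>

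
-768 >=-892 True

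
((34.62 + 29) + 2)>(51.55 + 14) True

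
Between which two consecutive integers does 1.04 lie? 1 and 2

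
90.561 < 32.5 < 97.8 False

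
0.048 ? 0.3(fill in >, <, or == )<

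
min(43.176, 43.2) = 43.176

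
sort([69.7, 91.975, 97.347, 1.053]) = [1.053, 69.7, 91.975, 97.347]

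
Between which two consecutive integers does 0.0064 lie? 0 and 1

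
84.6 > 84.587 True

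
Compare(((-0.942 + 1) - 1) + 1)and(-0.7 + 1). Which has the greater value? (-0.7 + 1)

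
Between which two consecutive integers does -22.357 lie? -23 and -22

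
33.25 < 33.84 True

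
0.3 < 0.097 False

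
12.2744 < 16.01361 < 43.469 True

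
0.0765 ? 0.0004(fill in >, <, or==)>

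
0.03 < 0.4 True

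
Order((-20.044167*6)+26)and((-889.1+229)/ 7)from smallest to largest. ((-889.1+229)/ 7), ((-20.044167*6)+26)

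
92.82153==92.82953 False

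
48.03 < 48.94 True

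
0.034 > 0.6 False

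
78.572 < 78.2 False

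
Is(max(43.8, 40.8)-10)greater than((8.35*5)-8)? Yes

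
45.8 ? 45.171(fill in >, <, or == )>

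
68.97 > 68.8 True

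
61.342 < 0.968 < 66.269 False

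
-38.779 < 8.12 True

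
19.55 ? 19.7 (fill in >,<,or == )<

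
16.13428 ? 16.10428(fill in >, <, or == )>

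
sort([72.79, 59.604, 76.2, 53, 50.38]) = [50.38, 53, 59.604, 72.79, 76.2]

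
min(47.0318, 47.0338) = 47.0318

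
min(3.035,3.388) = 3.035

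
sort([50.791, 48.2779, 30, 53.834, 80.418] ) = [30, 48.2779, 50.791, 53.834, 80.418]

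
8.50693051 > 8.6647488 False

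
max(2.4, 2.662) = 2.662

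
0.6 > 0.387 True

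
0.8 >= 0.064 True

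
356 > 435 False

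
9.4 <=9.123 False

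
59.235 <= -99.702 False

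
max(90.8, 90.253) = 90.8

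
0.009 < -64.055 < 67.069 False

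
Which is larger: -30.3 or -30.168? -30.168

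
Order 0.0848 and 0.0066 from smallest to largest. 0.0066, 0.0848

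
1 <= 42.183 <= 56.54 True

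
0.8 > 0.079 True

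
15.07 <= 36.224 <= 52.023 True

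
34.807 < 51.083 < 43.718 False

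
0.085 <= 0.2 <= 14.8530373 True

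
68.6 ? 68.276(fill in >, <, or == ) >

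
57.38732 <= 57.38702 False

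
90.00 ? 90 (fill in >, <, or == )==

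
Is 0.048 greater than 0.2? No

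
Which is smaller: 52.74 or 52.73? 52.73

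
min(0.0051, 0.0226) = 0.0051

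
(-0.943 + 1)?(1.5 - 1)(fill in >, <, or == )<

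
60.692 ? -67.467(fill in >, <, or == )>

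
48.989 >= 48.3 True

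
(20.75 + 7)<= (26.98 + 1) True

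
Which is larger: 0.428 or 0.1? 0.428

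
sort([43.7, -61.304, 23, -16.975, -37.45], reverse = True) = [43.7, 23, -16.975, -37.45, -61.304]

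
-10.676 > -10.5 False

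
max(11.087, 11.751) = 11.751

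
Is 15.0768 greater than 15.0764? Yes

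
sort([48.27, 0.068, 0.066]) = [0.066, 0.068, 48.27]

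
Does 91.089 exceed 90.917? Yes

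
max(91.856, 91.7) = 91.856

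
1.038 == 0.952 False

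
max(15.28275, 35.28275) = 35.28275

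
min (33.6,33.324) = 33.324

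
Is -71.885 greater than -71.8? No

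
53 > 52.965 True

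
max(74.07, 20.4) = 74.07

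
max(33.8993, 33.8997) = 33.8997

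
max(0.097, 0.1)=0.1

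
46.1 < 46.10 False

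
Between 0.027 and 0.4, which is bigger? 0.4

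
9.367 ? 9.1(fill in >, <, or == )>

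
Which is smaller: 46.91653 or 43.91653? 43.91653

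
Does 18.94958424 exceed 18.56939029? Yes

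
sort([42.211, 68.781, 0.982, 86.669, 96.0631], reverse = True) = [96.0631, 86.669, 68.781, 42.211, 0.982]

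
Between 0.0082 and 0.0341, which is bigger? 0.0341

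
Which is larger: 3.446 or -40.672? 3.446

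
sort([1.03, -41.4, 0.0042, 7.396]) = [-41.4, 0.0042, 1.03, 7.396]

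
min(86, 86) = 86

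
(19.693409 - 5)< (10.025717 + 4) False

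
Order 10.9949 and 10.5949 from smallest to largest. 10.5949, 10.9949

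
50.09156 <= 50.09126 False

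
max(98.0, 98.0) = 98.0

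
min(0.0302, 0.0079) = 0.0079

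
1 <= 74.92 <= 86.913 True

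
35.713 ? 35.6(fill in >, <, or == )>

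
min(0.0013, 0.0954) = 0.0013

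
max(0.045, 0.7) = 0.7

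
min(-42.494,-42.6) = -42.6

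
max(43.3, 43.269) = 43.3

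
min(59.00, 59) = 59.00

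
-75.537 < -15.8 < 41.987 True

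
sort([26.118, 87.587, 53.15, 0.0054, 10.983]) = [0.0054, 10.983, 26.118, 53.15, 87.587]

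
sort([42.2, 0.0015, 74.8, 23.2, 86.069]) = [0.0015, 23.2, 42.2, 74.8, 86.069]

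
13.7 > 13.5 True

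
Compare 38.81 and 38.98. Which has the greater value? 38.98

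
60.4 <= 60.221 False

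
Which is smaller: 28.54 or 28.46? 28.46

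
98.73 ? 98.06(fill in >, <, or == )>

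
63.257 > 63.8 False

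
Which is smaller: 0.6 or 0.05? 0.05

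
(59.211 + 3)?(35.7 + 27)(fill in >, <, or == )<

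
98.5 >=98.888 False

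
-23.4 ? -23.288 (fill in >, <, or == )<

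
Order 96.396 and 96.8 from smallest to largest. 96.396, 96.8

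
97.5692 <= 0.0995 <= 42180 False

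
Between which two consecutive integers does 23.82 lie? 23 and 24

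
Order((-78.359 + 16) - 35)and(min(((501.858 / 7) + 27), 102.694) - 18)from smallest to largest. ((-78.359 + 16) - 35), (min(((501.858 / 7) + 27), 102.694) - 18)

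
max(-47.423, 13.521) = 13.521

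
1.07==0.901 False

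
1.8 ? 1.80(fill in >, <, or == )==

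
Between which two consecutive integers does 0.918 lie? 0 and 1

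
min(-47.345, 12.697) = -47.345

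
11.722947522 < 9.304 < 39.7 False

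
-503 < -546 False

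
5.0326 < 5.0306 False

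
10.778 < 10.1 False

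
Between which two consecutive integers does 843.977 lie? 843 and 844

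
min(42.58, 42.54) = 42.54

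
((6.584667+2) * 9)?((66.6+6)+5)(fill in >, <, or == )<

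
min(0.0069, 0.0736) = 0.0069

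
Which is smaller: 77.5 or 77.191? 77.191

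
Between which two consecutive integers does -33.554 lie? -34 and -33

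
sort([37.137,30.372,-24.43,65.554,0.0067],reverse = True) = [65.554,37.137,30.372,0.0067,-24.43]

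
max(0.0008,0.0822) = 0.0822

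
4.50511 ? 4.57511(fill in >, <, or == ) <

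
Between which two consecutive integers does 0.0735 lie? 0 and 1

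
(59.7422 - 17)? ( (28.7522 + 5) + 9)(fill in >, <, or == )<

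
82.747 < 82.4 False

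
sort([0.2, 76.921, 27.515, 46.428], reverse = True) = [76.921, 46.428, 27.515, 0.2]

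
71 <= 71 True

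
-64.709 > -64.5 False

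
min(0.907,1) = 0.907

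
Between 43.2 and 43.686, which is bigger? 43.686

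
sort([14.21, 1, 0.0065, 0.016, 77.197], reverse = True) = [77.197, 14.21, 1, 0.016, 0.0065]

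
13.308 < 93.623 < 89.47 False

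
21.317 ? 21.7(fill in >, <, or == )<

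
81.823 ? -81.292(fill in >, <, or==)>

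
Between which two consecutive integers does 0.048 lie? 0 and 1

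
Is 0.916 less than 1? Yes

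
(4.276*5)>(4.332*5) False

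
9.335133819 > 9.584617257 False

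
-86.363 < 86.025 True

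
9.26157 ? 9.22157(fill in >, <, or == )>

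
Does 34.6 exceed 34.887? No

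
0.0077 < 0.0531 True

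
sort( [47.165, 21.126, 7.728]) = [7.728, 21.126, 47.165]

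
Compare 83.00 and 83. They are equal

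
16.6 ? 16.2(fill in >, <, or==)>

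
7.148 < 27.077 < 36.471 True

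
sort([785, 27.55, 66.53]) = [27.55, 66.53, 785]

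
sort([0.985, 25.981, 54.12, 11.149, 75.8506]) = [0.985, 11.149, 25.981, 54.12, 75.8506]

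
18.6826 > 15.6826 True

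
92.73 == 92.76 False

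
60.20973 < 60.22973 True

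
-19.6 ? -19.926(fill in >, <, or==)>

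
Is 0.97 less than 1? Yes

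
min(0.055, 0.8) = 0.055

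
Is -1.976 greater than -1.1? No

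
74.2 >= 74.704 False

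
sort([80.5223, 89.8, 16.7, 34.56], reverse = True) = [89.8, 80.5223, 34.56, 16.7]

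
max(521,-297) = 521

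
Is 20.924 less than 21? Yes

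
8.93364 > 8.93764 False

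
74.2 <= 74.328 True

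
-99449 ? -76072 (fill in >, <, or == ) <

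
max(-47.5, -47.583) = -47.5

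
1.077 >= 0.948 True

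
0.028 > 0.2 False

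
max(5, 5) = 5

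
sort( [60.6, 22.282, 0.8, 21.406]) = [0.8, 21.406, 22.282, 60.6]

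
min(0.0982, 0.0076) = 0.0076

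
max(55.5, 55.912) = 55.912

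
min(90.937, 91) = 90.937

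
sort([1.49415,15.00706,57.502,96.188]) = [1.49415,15.00706,57.502,96.188]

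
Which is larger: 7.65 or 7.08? 7.65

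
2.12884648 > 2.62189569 False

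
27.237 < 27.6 True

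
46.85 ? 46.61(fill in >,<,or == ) >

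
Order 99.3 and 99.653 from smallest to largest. 99.3, 99.653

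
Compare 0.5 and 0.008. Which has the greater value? 0.5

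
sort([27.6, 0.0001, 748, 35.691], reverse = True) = [748, 35.691, 27.6, 0.0001]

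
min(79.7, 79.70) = 79.7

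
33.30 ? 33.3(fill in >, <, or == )==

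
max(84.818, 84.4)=84.818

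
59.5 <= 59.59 True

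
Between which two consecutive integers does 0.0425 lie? 0 and 1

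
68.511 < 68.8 True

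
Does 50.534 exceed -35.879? Yes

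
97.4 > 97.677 False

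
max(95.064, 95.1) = 95.1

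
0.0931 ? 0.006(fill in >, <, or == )>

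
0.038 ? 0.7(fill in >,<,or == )<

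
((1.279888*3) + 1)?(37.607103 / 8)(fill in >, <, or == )>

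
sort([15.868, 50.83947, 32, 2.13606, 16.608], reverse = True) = [50.83947, 32, 16.608, 15.868, 2.13606]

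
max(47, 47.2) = 47.2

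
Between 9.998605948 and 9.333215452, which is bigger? 9.998605948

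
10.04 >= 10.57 False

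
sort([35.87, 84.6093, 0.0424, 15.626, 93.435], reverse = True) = [93.435, 84.6093, 35.87, 15.626, 0.0424]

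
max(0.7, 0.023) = 0.7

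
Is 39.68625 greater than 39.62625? Yes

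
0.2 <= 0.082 False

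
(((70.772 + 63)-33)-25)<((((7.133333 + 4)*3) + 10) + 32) False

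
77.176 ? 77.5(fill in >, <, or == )<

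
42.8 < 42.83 True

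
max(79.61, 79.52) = 79.61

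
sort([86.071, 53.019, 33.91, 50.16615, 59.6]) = [33.91, 50.16615, 53.019, 59.6, 86.071]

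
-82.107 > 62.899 False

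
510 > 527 False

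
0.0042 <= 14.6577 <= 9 False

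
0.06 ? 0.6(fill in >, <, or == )<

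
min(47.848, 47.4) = 47.4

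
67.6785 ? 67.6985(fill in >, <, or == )<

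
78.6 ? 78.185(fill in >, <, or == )>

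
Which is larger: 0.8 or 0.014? 0.8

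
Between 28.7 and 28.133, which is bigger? 28.7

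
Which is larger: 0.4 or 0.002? 0.4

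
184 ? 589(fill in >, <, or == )<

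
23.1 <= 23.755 True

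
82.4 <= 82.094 False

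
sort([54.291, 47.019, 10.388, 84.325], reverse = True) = [84.325, 54.291, 47.019, 10.388]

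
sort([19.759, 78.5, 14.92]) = [14.92, 19.759, 78.5]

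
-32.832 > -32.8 False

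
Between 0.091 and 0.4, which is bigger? 0.4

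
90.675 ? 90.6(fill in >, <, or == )>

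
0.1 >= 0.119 False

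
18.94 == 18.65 False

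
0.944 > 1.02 False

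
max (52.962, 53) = 53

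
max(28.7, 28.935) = 28.935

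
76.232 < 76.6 True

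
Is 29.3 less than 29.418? Yes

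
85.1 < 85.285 True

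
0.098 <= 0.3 True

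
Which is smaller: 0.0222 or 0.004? 0.004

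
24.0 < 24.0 False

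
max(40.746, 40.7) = 40.746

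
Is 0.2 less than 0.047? No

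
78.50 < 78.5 False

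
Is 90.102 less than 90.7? Yes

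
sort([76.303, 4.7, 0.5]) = [0.5, 4.7, 76.303]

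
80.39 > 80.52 False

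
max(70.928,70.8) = 70.928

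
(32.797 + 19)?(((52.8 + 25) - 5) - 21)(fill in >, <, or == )<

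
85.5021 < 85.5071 True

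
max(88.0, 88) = 88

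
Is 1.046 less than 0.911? No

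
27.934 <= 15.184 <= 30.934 False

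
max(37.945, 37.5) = 37.945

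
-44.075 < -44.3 False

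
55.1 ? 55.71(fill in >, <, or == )<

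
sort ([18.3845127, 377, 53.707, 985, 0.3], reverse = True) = [985, 377, 53.707, 18.3845127, 0.3]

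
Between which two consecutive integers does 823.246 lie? 823 and 824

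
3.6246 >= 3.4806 True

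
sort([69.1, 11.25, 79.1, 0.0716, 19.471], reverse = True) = [79.1, 69.1, 19.471, 11.25, 0.0716]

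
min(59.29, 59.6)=59.29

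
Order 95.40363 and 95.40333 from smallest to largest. 95.40333, 95.40363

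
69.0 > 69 False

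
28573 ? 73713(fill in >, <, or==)<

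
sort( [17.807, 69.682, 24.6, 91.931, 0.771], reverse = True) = [91.931, 69.682, 24.6, 17.807, 0.771]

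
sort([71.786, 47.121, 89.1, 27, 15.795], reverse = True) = [89.1, 71.786, 47.121, 27, 15.795]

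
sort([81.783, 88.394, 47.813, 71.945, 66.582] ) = [47.813, 66.582, 71.945, 81.783, 88.394]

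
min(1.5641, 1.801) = 1.5641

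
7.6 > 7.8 False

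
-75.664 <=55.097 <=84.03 True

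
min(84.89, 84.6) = 84.6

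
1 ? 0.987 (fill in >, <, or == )>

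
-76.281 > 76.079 False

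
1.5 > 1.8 False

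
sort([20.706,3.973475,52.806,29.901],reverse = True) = [52.806,29.901,20.706,3.973475]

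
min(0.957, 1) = 0.957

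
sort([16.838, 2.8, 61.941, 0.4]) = [0.4, 2.8, 16.838, 61.941]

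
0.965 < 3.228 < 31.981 True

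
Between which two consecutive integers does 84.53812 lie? 84 and 85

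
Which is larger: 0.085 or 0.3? 0.3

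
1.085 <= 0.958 False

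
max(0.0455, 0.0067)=0.0455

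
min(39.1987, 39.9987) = 39.1987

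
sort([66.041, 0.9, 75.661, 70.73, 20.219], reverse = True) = [75.661, 70.73, 66.041, 20.219, 0.9]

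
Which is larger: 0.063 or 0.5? 0.5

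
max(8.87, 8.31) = 8.87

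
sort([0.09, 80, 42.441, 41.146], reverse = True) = [80, 42.441, 41.146, 0.09]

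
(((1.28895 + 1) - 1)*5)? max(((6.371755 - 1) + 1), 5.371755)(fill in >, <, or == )>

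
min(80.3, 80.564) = 80.3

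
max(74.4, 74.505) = 74.505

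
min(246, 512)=246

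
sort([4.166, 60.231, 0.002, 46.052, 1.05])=[0.002, 1.05, 4.166, 46.052, 60.231]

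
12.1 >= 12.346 False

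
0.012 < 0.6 True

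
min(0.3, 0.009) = 0.009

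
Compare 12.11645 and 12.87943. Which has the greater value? 12.87943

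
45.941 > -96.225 True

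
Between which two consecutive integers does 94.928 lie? 94 and 95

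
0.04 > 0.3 False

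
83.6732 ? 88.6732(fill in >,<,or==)<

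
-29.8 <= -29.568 True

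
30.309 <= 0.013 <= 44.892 False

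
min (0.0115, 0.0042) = 0.0042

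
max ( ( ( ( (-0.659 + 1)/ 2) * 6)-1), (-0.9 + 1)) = 0.1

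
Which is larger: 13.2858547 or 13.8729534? 13.8729534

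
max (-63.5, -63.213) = -63.213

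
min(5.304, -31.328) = -31.328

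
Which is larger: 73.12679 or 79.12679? 79.12679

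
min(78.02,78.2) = 78.02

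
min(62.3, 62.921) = 62.3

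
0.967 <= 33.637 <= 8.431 False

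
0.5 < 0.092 False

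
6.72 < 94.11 True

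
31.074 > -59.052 True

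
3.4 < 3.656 True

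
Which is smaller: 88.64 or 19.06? 19.06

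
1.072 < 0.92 False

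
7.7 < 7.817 True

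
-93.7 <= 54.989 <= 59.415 True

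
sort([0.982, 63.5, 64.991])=[0.982, 63.5, 64.991]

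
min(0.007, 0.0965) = 0.007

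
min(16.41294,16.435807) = 16.41294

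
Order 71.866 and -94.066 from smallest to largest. -94.066, 71.866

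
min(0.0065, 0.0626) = 0.0065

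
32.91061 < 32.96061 True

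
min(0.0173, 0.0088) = 0.0088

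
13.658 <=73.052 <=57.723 False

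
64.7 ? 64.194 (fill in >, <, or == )>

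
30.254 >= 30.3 False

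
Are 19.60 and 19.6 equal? Yes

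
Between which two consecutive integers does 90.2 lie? 90 and 91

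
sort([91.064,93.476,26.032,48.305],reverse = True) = [93.476,91.064,48.305,26.032]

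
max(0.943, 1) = 1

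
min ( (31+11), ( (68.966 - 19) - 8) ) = 41.966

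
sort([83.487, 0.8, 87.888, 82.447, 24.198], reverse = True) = [87.888, 83.487, 82.447, 24.198, 0.8]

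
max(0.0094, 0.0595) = 0.0595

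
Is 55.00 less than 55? No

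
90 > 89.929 True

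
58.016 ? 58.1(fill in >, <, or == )<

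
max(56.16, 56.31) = 56.31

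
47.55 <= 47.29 False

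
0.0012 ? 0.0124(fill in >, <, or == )<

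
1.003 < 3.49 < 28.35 True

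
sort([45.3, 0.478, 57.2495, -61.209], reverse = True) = [57.2495, 45.3, 0.478, -61.209]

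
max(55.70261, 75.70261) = 75.70261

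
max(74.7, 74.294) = 74.7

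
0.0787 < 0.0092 False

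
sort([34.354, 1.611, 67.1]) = [1.611, 34.354, 67.1]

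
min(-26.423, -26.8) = -26.8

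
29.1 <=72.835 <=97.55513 True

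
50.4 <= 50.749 True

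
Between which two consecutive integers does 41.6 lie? 41 and 42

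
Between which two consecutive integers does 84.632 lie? 84 and 85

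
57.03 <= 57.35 True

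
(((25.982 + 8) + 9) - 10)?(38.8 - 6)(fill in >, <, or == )>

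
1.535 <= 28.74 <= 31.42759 True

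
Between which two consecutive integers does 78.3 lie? 78 and 79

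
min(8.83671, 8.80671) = 8.80671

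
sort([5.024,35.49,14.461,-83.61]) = [-83.61,5.024,14.461,35.49]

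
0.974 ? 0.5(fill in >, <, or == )>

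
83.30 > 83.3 False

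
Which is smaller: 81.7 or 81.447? 81.447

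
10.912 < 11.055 True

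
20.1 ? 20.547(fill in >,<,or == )<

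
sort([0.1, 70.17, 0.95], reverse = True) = [70.17, 0.95, 0.1]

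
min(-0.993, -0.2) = -0.993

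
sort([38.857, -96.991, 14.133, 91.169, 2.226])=[-96.991, 2.226, 14.133, 38.857, 91.169]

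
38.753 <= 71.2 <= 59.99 False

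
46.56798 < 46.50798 False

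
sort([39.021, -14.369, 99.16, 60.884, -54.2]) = [-54.2, -14.369, 39.021, 60.884, 99.16]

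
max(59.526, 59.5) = 59.526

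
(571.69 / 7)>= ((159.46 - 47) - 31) True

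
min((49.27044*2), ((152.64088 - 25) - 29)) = 98.54088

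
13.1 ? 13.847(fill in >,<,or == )<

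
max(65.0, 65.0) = 65.0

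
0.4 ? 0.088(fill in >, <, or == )>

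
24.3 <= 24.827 True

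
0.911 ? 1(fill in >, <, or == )<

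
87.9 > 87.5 True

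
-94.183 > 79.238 False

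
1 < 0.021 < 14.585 False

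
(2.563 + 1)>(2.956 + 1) False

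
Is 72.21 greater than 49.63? Yes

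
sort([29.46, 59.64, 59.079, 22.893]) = [22.893, 29.46, 59.079, 59.64]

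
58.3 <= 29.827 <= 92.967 False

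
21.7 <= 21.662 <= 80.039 False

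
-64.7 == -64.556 False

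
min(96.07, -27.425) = -27.425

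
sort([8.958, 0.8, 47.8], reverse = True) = [47.8, 8.958, 0.8]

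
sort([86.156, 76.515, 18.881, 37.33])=[18.881, 37.33, 76.515, 86.156]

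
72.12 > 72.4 False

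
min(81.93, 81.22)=81.22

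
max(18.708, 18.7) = 18.708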